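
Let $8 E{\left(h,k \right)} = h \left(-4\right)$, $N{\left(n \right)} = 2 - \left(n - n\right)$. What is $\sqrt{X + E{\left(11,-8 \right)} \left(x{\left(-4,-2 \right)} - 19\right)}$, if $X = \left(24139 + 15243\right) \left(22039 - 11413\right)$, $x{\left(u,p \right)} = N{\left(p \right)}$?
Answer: $\frac{\sqrt{1673892902}}{2} \approx 20457.0$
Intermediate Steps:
$N{\left(n \right)} = 2$ ($N{\left(n \right)} = 2 - 0 = 2 + 0 = 2$)
$E{\left(h,k \right)} = - \frac{h}{2}$ ($E{\left(h,k \right)} = \frac{h \left(-4\right)}{8} = \frac{\left(-4\right) h}{8} = - \frac{h}{2}$)
$x{\left(u,p \right)} = 2$
$X = 418473132$ ($X = 39382 \cdot 10626 = 418473132$)
$\sqrt{X + E{\left(11,-8 \right)} \left(x{\left(-4,-2 \right)} - 19\right)} = \sqrt{418473132 + \left(- \frac{1}{2}\right) 11 \left(2 - 19\right)} = \sqrt{418473132 - - \frac{187}{2}} = \sqrt{418473132 + \frac{187}{2}} = \sqrt{\frac{836946451}{2}} = \frac{\sqrt{1673892902}}{2}$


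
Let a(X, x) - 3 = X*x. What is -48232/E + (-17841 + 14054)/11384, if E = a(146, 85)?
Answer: -596081119/141309592 ≈ -4.2183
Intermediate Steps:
a(X, x) = 3 + X*x
E = 12413 (E = 3 + 146*85 = 3 + 12410 = 12413)
-48232/E + (-17841 + 14054)/11384 = -48232/12413 + (-17841 + 14054)/11384 = -48232*1/12413 - 3787*1/11384 = -48232/12413 - 3787/11384 = -596081119/141309592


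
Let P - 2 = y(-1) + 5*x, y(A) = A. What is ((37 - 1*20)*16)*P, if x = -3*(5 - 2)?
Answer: -11968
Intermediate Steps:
x = -9 (x = -3*3 = -9)
P = -44 (P = 2 + (-1 + 5*(-9)) = 2 + (-1 - 45) = 2 - 46 = -44)
((37 - 1*20)*16)*P = ((37 - 1*20)*16)*(-44) = ((37 - 20)*16)*(-44) = (17*16)*(-44) = 272*(-44) = -11968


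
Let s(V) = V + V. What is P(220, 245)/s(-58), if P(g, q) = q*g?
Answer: -13475/29 ≈ -464.66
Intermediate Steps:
P(g, q) = g*q
s(V) = 2*V
P(220, 245)/s(-58) = (220*245)/((2*(-58))) = 53900/(-116) = 53900*(-1/116) = -13475/29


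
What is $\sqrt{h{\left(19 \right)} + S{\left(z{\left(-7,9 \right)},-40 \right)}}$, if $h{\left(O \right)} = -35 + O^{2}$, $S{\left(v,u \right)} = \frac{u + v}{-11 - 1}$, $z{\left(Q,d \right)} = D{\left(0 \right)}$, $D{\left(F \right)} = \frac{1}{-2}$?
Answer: $\frac{\sqrt{5270}}{4} \approx 18.149$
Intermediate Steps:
$D{\left(F \right)} = - \frac{1}{2}$
$z{\left(Q,d \right)} = - \frac{1}{2}$
$S{\left(v,u \right)} = - \frac{u}{12} - \frac{v}{12}$ ($S{\left(v,u \right)} = \frac{u + v}{-12} = \left(u + v\right) \left(- \frac{1}{12}\right) = - \frac{u}{12} - \frac{v}{12}$)
$\sqrt{h{\left(19 \right)} + S{\left(z{\left(-7,9 \right)},-40 \right)}} = \sqrt{\left(-35 + 19^{2}\right) - - \frac{27}{8}} = \sqrt{\left(-35 + 361\right) + \left(\frac{10}{3} + \frac{1}{24}\right)} = \sqrt{326 + \frac{27}{8}} = \sqrt{\frac{2635}{8}} = \frac{\sqrt{5270}}{4}$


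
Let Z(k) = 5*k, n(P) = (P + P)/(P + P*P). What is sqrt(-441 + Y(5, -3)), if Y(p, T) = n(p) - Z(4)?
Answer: I*sqrt(4146)/3 ≈ 21.463*I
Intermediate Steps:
n(P) = 2*P/(P + P**2) (n(P) = (2*P)/(P + P**2) = 2*P/(P + P**2))
Y(p, T) = -20 + 2/(1 + p) (Y(p, T) = 2/(1 + p) - 5*4 = 2/(1 + p) - 1*20 = 2/(1 + p) - 20 = -20 + 2/(1 + p))
sqrt(-441 + Y(5, -3)) = sqrt(-441 + 2*(-9 - 10*5)/(1 + 5)) = sqrt(-441 + 2*(-9 - 50)/6) = sqrt(-441 + 2*(1/6)*(-59)) = sqrt(-441 - 59/3) = sqrt(-1382/3) = I*sqrt(4146)/3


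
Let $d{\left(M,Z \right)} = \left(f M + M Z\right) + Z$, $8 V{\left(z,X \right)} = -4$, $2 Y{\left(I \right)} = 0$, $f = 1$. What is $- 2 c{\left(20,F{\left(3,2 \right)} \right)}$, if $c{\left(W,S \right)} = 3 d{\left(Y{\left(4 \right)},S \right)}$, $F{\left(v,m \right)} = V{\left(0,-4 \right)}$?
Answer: $3$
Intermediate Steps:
$Y{\left(I \right)} = 0$ ($Y{\left(I \right)} = \frac{1}{2} \cdot 0 = 0$)
$V{\left(z,X \right)} = - \frac{1}{2}$ ($V{\left(z,X \right)} = \frac{1}{8} \left(-4\right) = - \frac{1}{2}$)
$F{\left(v,m \right)} = - \frac{1}{2}$
$d{\left(M,Z \right)} = M + Z + M Z$ ($d{\left(M,Z \right)} = \left(1 M + M Z\right) + Z = \left(M + M Z\right) + Z = M + Z + M Z$)
$c{\left(W,S \right)} = 3 S$ ($c{\left(W,S \right)} = 3 \left(0 + S + 0 S\right) = 3 \left(0 + S + 0\right) = 3 S$)
$- 2 c{\left(20,F{\left(3,2 \right)} \right)} = - 2 \cdot 3 \left(- \frac{1}{2}\right) = \left(-2\right) \left(- \frac{3}{2}\right) = 3$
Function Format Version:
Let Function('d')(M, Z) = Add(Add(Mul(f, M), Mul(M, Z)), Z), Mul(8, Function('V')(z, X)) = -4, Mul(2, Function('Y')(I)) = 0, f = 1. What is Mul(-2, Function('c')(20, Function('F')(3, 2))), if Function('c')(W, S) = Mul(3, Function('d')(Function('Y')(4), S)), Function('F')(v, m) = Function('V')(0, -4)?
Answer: 3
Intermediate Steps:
Function('Y')(I) = 0 (Function('Y')(I) = Mul(Rational(1, 2), 0) = 0)
Function('V')(z, X) = Rational(-1, 2) (Function('V')(z, X) = Mul(Rational(1, 8), -4) = Rational(-1, 2))
Function('F')(v, m) = Rational(-1, 2)
Function('d')(M, Z) = Add(M, Z, Mul(M, Z)) (Function('d')(M, Z) = Add(Add(Mul(1, M), Mul(M, Z)), Z) = Add(Add(M, Mul(M, Z)), Z) = Add(M, Z, Mul(M, Z)))
Function('c')(W, S) = Mul(3, S) (Function('c')(W, S) = Mul(3, Add(0, S, Mul(0, S))) = Mul(3, Add(0, S, 0)) = Mul(3, S))
Mul(-2, Function('c')(20, Function('F')(3, 2))) = Mul(-2, Mul(3, Rational(-1, 2))) = Mul(-2, Rational(-3, 2)) = 3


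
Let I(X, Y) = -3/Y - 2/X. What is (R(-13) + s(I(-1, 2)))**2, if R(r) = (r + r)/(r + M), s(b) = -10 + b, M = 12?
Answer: 1089/4 ≈ 272.25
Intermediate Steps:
R(r) = 2*r/(12 + r) (R(r) = (r + r)/(r + 12) = (2*r)/(12 + r) = 2*r/(12 + r))
(R(-13) + s(I(-1, 2)))**2 = (2*(-13)/(12 - 13) + (-10 + (-3/2 - 2/(-1))))**2 = (2*(-13)/(-1) + (-10 + (-3*1/2 - 2*(-1))))**2 = (2*(-13)*(-1) + (-10 + (-3/2 + 2)))**2 = (26 + (-10 + 1/2))**2 = (26 - 19/2)**2 = (33/2)**2 = 1089/4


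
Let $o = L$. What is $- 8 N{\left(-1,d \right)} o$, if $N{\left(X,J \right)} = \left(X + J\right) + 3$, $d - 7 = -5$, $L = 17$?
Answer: $-544$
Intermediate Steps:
$d = 2$ ($d = 7 - 5 = 2$)
$N{\left(X,J \right)} = 3 + J + X$ ($N{\left(X,J \right)} = \left(J + X\right) + 3 = 3 + J + X$)
$o = 17$
$- 8 N{\left(-1,d \right)} o = - 8 \left(3 + 2 - 1\right) 17 = \left(-8\right) 4 \cdot 17 = \left(-32\right) 17 = -544$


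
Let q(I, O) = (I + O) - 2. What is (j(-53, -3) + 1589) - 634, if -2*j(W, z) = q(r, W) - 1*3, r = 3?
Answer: 1965/2 ≈ 982.50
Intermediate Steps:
q(I, O) = -2 + I + O
j(W, z) = 1 - W/2 (j(W, z) = -((-2 + 3 + W) - 1*3)/2 = -((1 + W) - 3)/2 = -(-2 + W)/2 = 1 - W/2)
(j(-53, -3) + 1589) - 634 = ((1 - ½*(-53)) + 1589) - 634 = ((1 + 53/2) + 1589) - 634 = (55/2 + 1589) - 634 = 3233/2 - 634 = 1965/2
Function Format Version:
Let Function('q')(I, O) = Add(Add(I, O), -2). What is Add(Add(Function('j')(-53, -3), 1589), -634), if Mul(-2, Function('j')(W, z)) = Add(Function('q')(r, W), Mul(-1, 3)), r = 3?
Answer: Rational(1965, 2) ≈ 982.50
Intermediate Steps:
Function('q')(I, O) = Add(-2, I, O)
Function('j')(W, z) = Add(1, Mul(Rational(-1, 2), W)) (Function('j')(W, z) = Mul(Rational(-1, 2), Add(Add(-2, 3, W), Mul(-1, 3))) = Mul(Rational(-1, 2), Add(Add(1, W), -3)) = Mul(Rational(-1, 2), Add(-2, W)) = Add(1, Mul(Rational(-1, 2), W)))
Add(Add(Function('j')(-53, -3), 1589), -634) = Add(Add(Add(1, Mul(Rational(-1, 2), -53)), 1589), -634) = Add(Add(Add(1, Rational(53, 2)), 1589), -634) = Add(Add(Rational(55, 2), 1589), -634) = Add(Rational(3233, 2), -634) = Rational(1965, 2)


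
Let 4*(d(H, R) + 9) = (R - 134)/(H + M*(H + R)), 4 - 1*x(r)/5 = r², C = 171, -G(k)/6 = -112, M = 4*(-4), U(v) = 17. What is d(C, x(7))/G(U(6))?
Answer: -37619/2782080 ≈ -0.013522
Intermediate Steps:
M = -16
G(k) = 672 (G(k) = -6*(-112) = 672)
x(r) = 20 - 5*r²
d(H, R) = -9 + (-134 + R)/(4*(-16*R - 15*H)) (d(H, R) = -9 + ((R - 134)/(H - 16*(H + R)))/4 = -9 + ((-134 + R)/(H + (-16*H - 16*R)))/4 = -9 + ((-134 + R)/(-16*R - 15*H))/4 = -9 + (-134 + R)/(4*(-16*R - 15*H)))
d(C, x(7))/G(U(6)) = ((134 - 577*(20 - 5*7²) - 540*171)/(4*(15*171 + 16*(20 - 5*7²))))/672 = ((134 - 577*(20 - 5*49) - 92340)/(4*(2565 + 16*(20 - 5*49))))*(1/672) = ((134 - 577*(20 - 245) - 92340)/(4*(2565 + 16*(20 - 245))))*(1/672) = ((134 - 577*(-225) - 92340)/(4*(2565 + 16*(-225))))*(1/672) = ((134 + 129825 - 92340)/(4*(2565 - 3600)))*(1/672) = ((¼)*37619/(-1035))*(1/672) = ((¼)*(-1/1035)*37619)*(1/672) = -37619/4140*1/672 = -37619/2782080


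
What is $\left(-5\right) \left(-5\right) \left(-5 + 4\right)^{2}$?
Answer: $25$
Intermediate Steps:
$\left(-5\right) \left(-5\right) \left(-5 + 4\right)^{2} = 25 \left(-1\right)^{2} = 25 \cdot 1 = 25$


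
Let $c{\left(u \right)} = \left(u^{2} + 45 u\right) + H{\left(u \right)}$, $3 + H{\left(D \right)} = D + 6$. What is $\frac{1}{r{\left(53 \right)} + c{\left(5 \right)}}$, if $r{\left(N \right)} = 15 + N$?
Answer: $\frac{1}{326} \approx 0.0030675$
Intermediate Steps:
$H{\left(D \right)} = 3 + D$ ($H{\left(D \right)} = -3 + \left(D + 6\right) = -3 + \left(6 + D\right) = 3 + D$)
$c{\left(u \right)} = 3 + u^{2} + 46 u$ ($c{\left(u \right)} = \left(u^{2} + 45 u\right) + \left(3 + u\right) = 3 + u^{2} + 46 u$)
$\frac{1}{r{\left(53 \right)} + c{\left(5 \right)}} = \frac{1}{\left(15 + 53\right) + \left(3 + 5^{2} + 46 \cdot 5\right)} = \frac{1}{68 + \left(3 + 25 + 230\right)} = \frac{1}{68 + 258} = \frac{1}{326}$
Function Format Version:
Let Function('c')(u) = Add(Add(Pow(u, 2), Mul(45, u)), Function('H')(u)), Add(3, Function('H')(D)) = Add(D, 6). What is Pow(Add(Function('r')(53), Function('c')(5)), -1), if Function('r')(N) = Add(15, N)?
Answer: Rational(1, 326) ≈ 0.0030675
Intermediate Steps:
Function('H')(D) = Add(3, D) (Function('H')(D) = Add(-3, Add(D, 6)) = Add(-3, Add(6, D)) = Add(3, D))
Function('c')(u) = Add(3, Pow(u, 2), Mul(46, u)) (Function('c')(u) = Add(Add(Pow(u, 2), Mul(45, u)), Add(3, u)) = Add(3, Pow(u, 2), Mul(46, u)))
Pow(Add(Function('r')(53), Function('c')(5)), -1) = Pow(Add(Add(15, 53), Add(3, Pow(5, 2), Mul(46, 5))), -1) = Pow(Add(68, Add(3, 25, 230)), -1) = Pow(Add(68, 258), -1) = Pow(326, -1) = Rational(1, 326)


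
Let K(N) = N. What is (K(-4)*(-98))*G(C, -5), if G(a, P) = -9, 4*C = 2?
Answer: -3528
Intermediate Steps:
C = 1/2 (C = (1/4)*2 = 1/2 ≈ 0.50000)
(K(-4)*(-98))*G(C, -5) = -4*(-98)*(-9) = 392*(-9) = -3528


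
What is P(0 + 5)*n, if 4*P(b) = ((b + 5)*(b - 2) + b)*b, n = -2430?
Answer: -212625/2 ≈ -1.0631e+5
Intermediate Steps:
P(b) = b*(b + (-2 + b)*(5 + b))/4 (P(b) = (((b + 5)*(b - 2) + b)*b)/4 = (((5 + b)*(-2 + b) + b)*b)/4 = (((-2 + b)*(5 + b) + b)*b)/4 = ((b + (-2 + b)*(5 + b))*b)/4 = (b*(b + (-2 + b)*(5 + b)))/4 = b*(b + (-2 + b)*(5 + b))/4)
P(0 + 5)*n = ((0 + 5)*(-10 + (0 + 5)² + 4*(0 + 5))/4)*(-2430) = ((¼)*5*(-10 + 5² + 4*5))*(-2430) = ((¼)*5*(-10 + 25 + 20))*(-2430) = ((¼)*5*35)*(-2430) = (175/4)*(-2430) = -212625/2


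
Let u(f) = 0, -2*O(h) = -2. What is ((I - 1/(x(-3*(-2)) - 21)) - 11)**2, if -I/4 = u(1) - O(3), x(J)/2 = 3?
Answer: 10816/225 ≈ 48.071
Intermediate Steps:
x(J) = 6 (x(J) = 2*3 = 6)
O(h) = 1 (O(h) = -1/2*(-2) = 1)
I = 4 (I = -4*(0 - 1*1) = -4*(0 - 1) = -4*(-1) = 4)
((I - 1/(x(-3*(-2)) - 21)) - 11)**2 = ((4 - 1/(6 - 21)) - 11)**2 = ((4 - 1/(-15)) - 11)**2 = ((4 - 1*(-1/15)) - 11)**2 = ((4 + 1/15) - 11)**2 = (61/15 - 11)**2 = (-104/15)**2 = 10816/225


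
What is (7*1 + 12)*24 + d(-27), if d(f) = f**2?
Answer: 1185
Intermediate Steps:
(7*1 + 12)*24 + d(-27) = (7*1 + 12)*24 + (-27)**2 = (7 + 12)*24 + 729 = 19*24 + 729 = 456 + 729 = 1185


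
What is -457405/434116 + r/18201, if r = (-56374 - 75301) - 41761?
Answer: -27872190327/2633781772 ≈ -10.583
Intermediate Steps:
r = -173436 (r = -131675 - 41761 = -173436)
-457405/434116 + r/18201 = -457405/434116 - 173436/18201 = -457405*1/434116 - 173436*1/18201 = -457405/434116 - 57812/6067 = -27872190327/2633781772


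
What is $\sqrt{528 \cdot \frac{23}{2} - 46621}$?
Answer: $i \sqrt{40549} \approx 201.37 i$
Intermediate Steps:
$\sqrt{528 \cdot \frac{23}{2} - 46621} = \sqrt{6072 - 46621} = \sqrt{-40549} = i \sqrt{40549}$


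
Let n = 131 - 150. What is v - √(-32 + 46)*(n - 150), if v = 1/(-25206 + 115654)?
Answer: 1/90448 + 169*√14 ≈ 632.34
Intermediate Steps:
n = -19
v = 1/90448 ≈ 1.1056e-5
v - √(-32 + 46)*(n - 150) = 1/90448 - √(-32 + 46)*(-19 - 150) = 1/90448 - √14*(-169) = 1/90448 - (-169)*√14 = 1/90448 + 169*√14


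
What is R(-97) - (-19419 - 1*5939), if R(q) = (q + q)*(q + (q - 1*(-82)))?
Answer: 47086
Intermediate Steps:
R(q) = 2*q*(82 + 2*q) (R(q) = (2*q)*(q + (q + 82)) = (2*q)*(q + (82 + q)) = (2*q)*(82 + 2*q) = 2*q*(82 + 2*q))
R(-97) - (-19419 - 1*5939) = 4*(-97)*(41 - 97) - (-19419 - 1*5939) = 4*(-97)*(-56) - (-19419 - 5939) = 21728 - 1*(-25358) = 21728 + 25358 = 47086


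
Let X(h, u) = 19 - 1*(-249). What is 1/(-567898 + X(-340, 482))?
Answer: -1/567630 ≈ -1.7617e-6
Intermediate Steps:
X(h, u) = 268 (X(h, u) = 19 + 249 = 268)
1/(-567898 + X(-340, 482)) = 1/(-567898 + 268) = 1/(-567630) = -1/567630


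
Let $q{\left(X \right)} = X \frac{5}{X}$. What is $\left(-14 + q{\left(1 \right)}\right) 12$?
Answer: $-108$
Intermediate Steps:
$q{\left(X \right)} = 5$
$\left(-14 + q{\left(1 \right)}\right) 12 = \left(-14 + 5\right) 12 = \left(-9\right) 12 = -108$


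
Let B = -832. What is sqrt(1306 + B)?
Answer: sqrt(474) ≈ 21.772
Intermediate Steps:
sqrt(1306 + B) = sqrt(1306 - 832) = sqrt(474)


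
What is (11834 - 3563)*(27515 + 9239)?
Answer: 303992334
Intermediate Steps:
(11834 - 3563)*(27515 + 9239) = 8271*36754 = 303992334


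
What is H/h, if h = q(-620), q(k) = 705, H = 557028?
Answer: 185676/235 ≈ 790.11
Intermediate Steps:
h = 705
H/h = 557028/705 = 557028*(1/705) = 185676/235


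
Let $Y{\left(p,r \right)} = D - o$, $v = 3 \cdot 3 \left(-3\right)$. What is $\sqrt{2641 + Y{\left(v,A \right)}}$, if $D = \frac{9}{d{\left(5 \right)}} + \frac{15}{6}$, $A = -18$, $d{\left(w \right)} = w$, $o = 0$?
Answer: $\frac{\sqrt{264530}}{10} \approx 51.432$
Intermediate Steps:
$v = -27$ ($v = 9 \left(-3\right) = -27$)
$D = \frac{43}{10}$ ($D = \frac{9}{5} + \frac{15}{6} = 9 \cdot \frac{1}{5} + 15 \cdot \frac{1}{6} = \frac{9}{5} + \frac{5}{2} = \frac{43}{10} \approx 4.3$)
$Y{\left(p,r \right)} = \frac{43}{10}$ ($Y{\left(p,r \right)} = \frac{43}{10} - 0 = \frac{43}{10} + 0 = \frac{43}{10}$)
$\sqrt{2641 + Y{\left(v,A \right)}} = \sqrt{2641 + \frac{43}{10}} = \sqrt{\frac{26453}{10}} = \frac{\sqrt{264530}}{10}$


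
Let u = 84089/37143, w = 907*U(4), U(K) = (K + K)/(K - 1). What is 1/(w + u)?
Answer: 37143/89920625 ≈ 0.00041306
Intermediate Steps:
U(K) = 2*K/(-1 + K) (U(K) = (2*K)/(-1 + K) = 2*K/(-1 + K))
w = 7256/3 (w = 907*(2*4/(-1 + 4)) = 907*(2*4/3) = 907*(2*4*(1/3)) = 907*(8/3) = 7256/3 ≈ 2418.7)
u = 84089/37143 (u = 84089*(1/37143) = 84089/37143 ≈ 2.2639)
1/(w + u) = 1/(7256/3 + 84089/37143) = 1/(89920625/37143) = 37143/89920625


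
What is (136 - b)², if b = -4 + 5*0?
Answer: 19600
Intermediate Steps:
b = -4 (b = -4 + 0 = -4)
(136 - b)² = (136 - 1*(-4))² = (136 + 4)² = 140² = 19600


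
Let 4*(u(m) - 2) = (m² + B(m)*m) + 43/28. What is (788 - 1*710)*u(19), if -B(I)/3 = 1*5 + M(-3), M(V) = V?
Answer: 280137/56 ≈ 5002.4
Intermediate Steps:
B(I) = -6 (B(I) = -3*(1*5 - 3) = -3*(5 - 3) = -3*2 = -6)
u(m) = 267/112 - 3*m/2 + m²/4 (u(m) = 2 + ((m² - 6*m) + 43/28)/4 = 2 + (43/28 + m² - 6*m)/4 = 2 + (43/112 - 3*m/2 + m²/4) = 267/112 - 3*m/2 + m²/4)
(788 - 1*710)*u(19) = (788 - 1*710)*(267/112 - 3/2*19 + (¼)*19²) = (788 - 710)*(267/112 - 57/2 + (¼)*361) = 78*(267/112 - 57/2 + 361/4) = 78*(7183/112) = 280137/56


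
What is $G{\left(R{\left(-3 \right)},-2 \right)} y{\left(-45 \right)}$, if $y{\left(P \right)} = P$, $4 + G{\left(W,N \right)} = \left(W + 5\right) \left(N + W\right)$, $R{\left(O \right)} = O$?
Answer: $630$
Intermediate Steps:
$G{\left(W,N \right)} = -4 + \left(5 + W\right) \left(N + W\right)$ ($G{\left(W,N \right)} = -4 + \left(W + 5\right) \left(N + W\right) = -4 + \left(5 + W\right) \left(N + W\right)$)
$G{\left(R{\left(-3 \right)},-2 \right)} y{\left(-45 \right)} = \left(-4 + \left(-3\right)^{2} + 5 \left(-2\right) + 5 \left(-3\right) - -6\right) \left(-45\right) = \left(-4 + 9 - 10 - 15 + 6\right) \left(-45\right) = \left(-14\right) \left(-45\right) = 630$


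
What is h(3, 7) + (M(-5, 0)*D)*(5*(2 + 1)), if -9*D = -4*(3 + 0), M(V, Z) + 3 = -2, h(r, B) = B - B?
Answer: -100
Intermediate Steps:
h(r, B) = 0
M(V, Z) = -5 (M(V, Z) = -3 - 2 = -5)
D = 4/3 (D = -(-4)*(3 + 0)/9 = -(-4)*3/9 = -⅑*(-12) = 4/3 ≈ 1.3333)
h(3, 7) + (M(-5, 0)*D)*(5*(2 + 1)) = 0 + (-5*4/3)*(5*(2 + 1)) = 0 - 100*3/3 = 0 - 20/3*15 = 0 - 100 = -100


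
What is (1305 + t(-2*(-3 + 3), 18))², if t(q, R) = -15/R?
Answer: 61230625/36 ≈ 1.7009e+6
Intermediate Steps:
t(q, R) = -15/R
(1305 + t(-2*(-3 + 3), 18))² = (1305 - 15/18)² = (1305 - 15*1/18)² = (1305 - ⅚)² = (7825/6)² = 61230625/36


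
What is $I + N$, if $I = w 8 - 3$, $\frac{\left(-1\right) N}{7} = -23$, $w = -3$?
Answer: $134$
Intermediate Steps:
$N = 161$ ($N = \left(-7\right) \left(-23\right) = 161$)
$I = -27$ ($I = \left(-3\right) 8 - 3 = -24 - 3 = -27$)
$I + N = -27 + 161 = 134$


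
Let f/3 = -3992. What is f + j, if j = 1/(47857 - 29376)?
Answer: -221328455/18481 ≈ -11976.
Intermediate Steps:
f = -11976 (f = 3*(-3992) = -11976)
j = 1/18481 ≈ 5.4110e-5
f + j = -11976 + 1/18481 = -221328455/18481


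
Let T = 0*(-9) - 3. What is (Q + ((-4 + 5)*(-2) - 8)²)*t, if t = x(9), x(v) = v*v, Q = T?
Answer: 7857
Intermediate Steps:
T = -3 (T = 0 - 3 = -3)
Q = -3
x(v) = v²
t = 81 (t = 9² = 81)
(Q + ((-4 + 5)*(-2) - 8)²)*t = (-3 + ((-4 + 5)*(-2) - 8)²)*81 = (-3 + (1*(-2) - 8)²)*81 = (-3 + (-2 - 8)²)*81 = (-3 + (-10)²)*81 = (-3 + 100)*81 = 97*81 = 7857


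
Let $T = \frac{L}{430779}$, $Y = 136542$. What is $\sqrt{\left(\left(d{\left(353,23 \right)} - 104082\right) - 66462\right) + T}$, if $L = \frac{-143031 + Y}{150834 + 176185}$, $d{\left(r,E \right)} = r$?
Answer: $\frac{8 i \sqrt{119666626064504717050270}}{6708234181} \approx 412.54 i$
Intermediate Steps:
$L = - \frac{927}{46717}$ ($L = \frac{-143031 + 136542}{150834 + 176185} = - \frac{6489}{327019} = \left(-6489\right) \frac{1}{327019} = - \frac{927}{46717} \approx -0.019843$)
$T = - \frac{309}{6708234181}$ ($T = - \frac{927}{46717 \cdot 430779} = \left(- \frac{927}{46717}\right) \frac{1}{430779} = - \frac{309}{6708234181} \approx -4.6063 \cdot 10^{-8}$)
$\sqrt{\left(\left(d{\left(353,23 \right)} - 104082\right) - 66462\right) + T} = \sqrt{\left(\left(353 - 104082\right) - 66462\right) - \frac{309}{6708234181}} = \sqrt{\left(-103729 - 66462\right) - \frac{309}{6708234181}} = \sqrt{-170191 - \frac{309}{6708234181}} = \sqrt{- \frac{1141681083498880}{6708234181}} = \frac{8 i \sqrt{119666626064504717050270}}{6708234181}$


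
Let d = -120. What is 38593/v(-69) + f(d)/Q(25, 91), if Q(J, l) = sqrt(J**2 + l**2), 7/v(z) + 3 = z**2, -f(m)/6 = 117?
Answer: 183625494/7 - 351*sqrt(8906)/4453 ≈ 2.6232e+7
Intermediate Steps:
f(m) = -702 (f(m) = -6*117 = -702)
v(z) = 7/(-3 + z**2)
38593/v(-69) + f(d)/Q(25, 91) = 38593/((7/(-3 + (-69)**2))) - 702/sqrt(25**2 + 91**2) = 38593/((7/(-3 + 4761))) - 702/sqrt(625 + 8281) = 38593/((7/4758)) - 702*sqrt(8906)/8906 = 38593/((7*(1/4758))) - 351*sqrt(8906)/4453 = 38593/(7/4758) - 351*sqrt(8906)/4453 = 38593*(4758/7) - 351*sqrt(8906)/4453 = 183625494/7 - 351*sqrt(8906)/4453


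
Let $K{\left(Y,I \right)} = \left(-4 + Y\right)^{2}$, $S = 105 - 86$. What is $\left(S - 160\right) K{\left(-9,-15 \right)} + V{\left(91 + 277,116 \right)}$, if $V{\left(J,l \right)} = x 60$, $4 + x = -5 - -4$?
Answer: $-24129$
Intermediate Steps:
$x = -5$ ($x = -4 - 1 = -5$)
$S = 19$
$V{\left(J,l \right)} = -300$ ($V{\left(J,l \right)} = \left(-5\right) 60 = -300$)
$\left(S - 160\right) K{\left(-9,-15 \right)} + V{\left(91 + 277,116 \right)} = \left(19 - 160\right) \left(-4 - 9\right)^{2} - 300 = - 141 \left(-13\right)^{2} - 300 = \left(-141\right) 169 - 300 = -23829 - 300 = -24129$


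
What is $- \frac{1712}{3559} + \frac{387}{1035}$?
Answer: $- \frac{43843}{409285} \approx -0.10712$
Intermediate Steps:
$- \frac{1712}{3559} + \frac{387}{1035} = \left(-1712\right) \frac{1}{3559} + 387 \cdot \frac{1}{1035} = - \frac{1712}{3559} + \frac{43}{115} = - \frac{43843}{409285}$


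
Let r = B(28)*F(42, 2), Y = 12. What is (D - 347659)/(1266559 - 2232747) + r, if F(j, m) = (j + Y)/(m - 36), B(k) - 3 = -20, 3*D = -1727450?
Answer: 81031655/2898564 ≈ 27.956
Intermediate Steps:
D = -1727450/3 (D = (1/3)*(-1727450) = -1727450/3 ≈ -5.7582e+5)
B(k) = -17 (B(k) = 3 - 20 = -17)
F(j, m) = (12 + j)/(-36 + m) (F(j, m) = (j + 12)/(m - 36) = (12 + j)/(-36 + m))
r = 27 (r = -17*(12 + 42)/(-36 + 2) = -17*54/(-34) = -(-1)*54/2 = -17*(-27/17) = 27)
(D - 347659)/(1266559 - 2232747) + r = (-1727450/3 - 347659)/(1266559 - 2232747) + 27 = -2770427/3/(-966188) + 27 = -2770427/3*(-1/966188) + 27 = 2770427/2898564 + 27 = 81031655/2898564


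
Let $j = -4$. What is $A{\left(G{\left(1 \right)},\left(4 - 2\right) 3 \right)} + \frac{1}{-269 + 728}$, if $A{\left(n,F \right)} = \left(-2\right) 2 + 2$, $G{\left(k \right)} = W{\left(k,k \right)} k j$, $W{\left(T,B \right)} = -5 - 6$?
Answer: $- \frac{917}{459} \approx -1.9978$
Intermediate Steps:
$W{\left(T,B \right)} = -11$ ($W{\left(T,B \right)} = -5 - 6 = -11$)
$G{\left(k \right)} = 44 k$ ($G{\left(k \right)} = - 11 k \left(-4\right) = 44 k$)
$A{\left(n,F \right)} = -2$ ($A{\left(n,F \right)} = -4 + 2 = -2$)
$A{\left(G{\left(1 \right)},\left(4 - 2\right) 3 \right)} + \frac{1}{-269 + 728} = -2 + \frac{1}{-269 + 728} = -2 + \frac{1}{459} = - \frac{917}{459}$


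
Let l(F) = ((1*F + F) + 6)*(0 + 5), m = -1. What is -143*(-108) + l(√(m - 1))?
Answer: 15474 + 10*I*√2 ≈ 15474.0 + 14.142*I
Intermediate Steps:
l(F) = 30 + 10*F (l(F) = ((F + F) + 6)*5 = (2*F + 6)*5 = (6 + 2*F)*5 = 30 + 10*F)
-143*(-108) + l(√(m - 1)) = -143*(-108) + (30 + 10*√(-1 - 1)) = 15444 + (30 + 10*√(-2)) = 15444 + (30 + 10*(I*√2)) = 15444 + (30 + 10*I*√2) = 15474 + 10*I*√2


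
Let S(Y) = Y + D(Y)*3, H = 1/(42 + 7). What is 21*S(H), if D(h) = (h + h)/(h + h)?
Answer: 444/7 ≈ 63.429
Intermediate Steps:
D(h) = 1 (D(h) = (2*h)/((2*h)) = (2*h)*(1/(2*h)) = 1)
H = 1/49 ≈ 0.020408
S(Y) = 3 + Y (S(Y) = Y + 1*3 = Y + 3 = 3 + Y)
21*S(H) = 21*(3 + 1/49) = 21*(148/49) = 444/7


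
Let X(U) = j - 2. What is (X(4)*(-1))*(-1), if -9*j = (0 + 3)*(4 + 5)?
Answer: -5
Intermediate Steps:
j = -3 (j = -(0 + 3)*(4 + 5)/9 = -9/3 = -⅑*27 = -3)
X(U) = -5 (X(U) = -3 - 2 = -5)
(X(4)*(-1))*(-1) = -5*(-1)*(-1) = 5*(-1) = -5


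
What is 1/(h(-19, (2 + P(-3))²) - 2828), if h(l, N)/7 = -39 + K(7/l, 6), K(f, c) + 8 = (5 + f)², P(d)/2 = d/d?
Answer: -361/1085469 ≈ -0.00033258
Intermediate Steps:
P(d) = 2 (P(d) = 2*(d/d) = 2*1 = 2)
K(f, c) = -8 + (5 + f)²
h(l, N) = -329 + 7*(5 + 7/l)² (h(l, N) = 7*(-39 + (-8 + (5 + 7/l)²)) = 7*(-47 + (5 + 7/l)²) = -329 + 7*(5 + 7/l)²)
1/(h(-19, (2 + P(-3))²) - 2828) = 1/((-154 + 343/(-19)² + 490/(-19)) - 2828) = 1/((-154 + 343*(1/361) + 490*(-1/19)) - 2828) = 1/((-154 + 343/361 - 490/19) - 2828) = 1/(-64561/361 - 2828) = 1/(-1085469/361) = -361/1085469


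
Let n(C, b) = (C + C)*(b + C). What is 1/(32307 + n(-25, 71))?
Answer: 1/30007 ≈ 3.3326e-5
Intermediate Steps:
n(C, b) = 2*C*(C + b) (n(C, b) = (2*C)*(C + b) = 2*C*(C + b))
1/(32307 + n(-25, 71)) = 1/(32307 + 2*(-25)*(-25 + 71)) = 1/(32307 + 2*(-25)*46) = 1/(32307 - 2300) = 1/30007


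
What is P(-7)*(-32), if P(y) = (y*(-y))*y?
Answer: -10976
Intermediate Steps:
P(y) = -y**3 (P(y) = (-y**2)*y = -y**3)
P(-7)*(-32) = -1*(-7)**3*(-32) = -1*(-343)*(-32) = 343*(-32) = -10976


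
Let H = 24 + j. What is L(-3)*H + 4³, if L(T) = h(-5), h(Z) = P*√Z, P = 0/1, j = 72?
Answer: 64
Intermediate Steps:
P = 0 (P = 0*1 = 0)
h(Z) = 0 (h(Z) = 0*√Z = 0)
L(T) = 0
H = 96 (H = 24 + 72 = 96)
L(-3)*H + 4³ = 0*96 + 4³ = 0 + 64 = 64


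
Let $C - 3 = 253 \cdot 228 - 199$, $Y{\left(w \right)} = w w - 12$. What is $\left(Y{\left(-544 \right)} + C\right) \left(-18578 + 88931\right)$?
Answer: $24863594436$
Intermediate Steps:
$Y{\left(w \right)} = -12 + w^{2}$ ($Y{\left(w \right)} = w^{2} - 12 = -12 + w^{2}$)
$C = 57488$ ($C = 3 + \left(253 \cdot 228 - 199\right) = 3 + \left(57684 - 199\right) = 3 + 57485 = 57488$)
$\left(Y{\left(-544 \right)} + C\right) \left(-18578 + 88931\right) = \left(\left(-12 + \left(-544\right)^{2}\right) + 57488\right) \left(-18578 + 88931\right) = \left(\left(-12 + 295936\right) + 57488\right) 70353 = \left(295924 + 57488\right) 70353 = 353412 \cdot 70353 = 24863594436$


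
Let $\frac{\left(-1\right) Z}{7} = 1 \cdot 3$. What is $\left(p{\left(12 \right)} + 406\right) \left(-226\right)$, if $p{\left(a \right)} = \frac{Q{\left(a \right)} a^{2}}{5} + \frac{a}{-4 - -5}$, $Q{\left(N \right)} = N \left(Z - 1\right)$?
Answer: $\frac{8119276}{5} \approx 1.6239 \cdot 10^{6}$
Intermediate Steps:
$Z = -21$ ($Z = - 7 \cdot 1 \cdot 3 = \left(-7\right) 3 = -21$)
$Q{\left(N \right)} = - 22 N$ ($Q{\left(N \right)} = N \left(-21 - 1\right) = N \left(-22\right) = - 22 N$)
$p{\left(a \right)} = a - \frac{22 a^{3}}{5}$ ($p{\left(a \right)} = \frac{- 22 a a^{2}}{5} + \frac{a}{-4 - -5} = - 22 a^{3} \cdot \frac{1}{5} + \frac{a}{-4 + 5} = - \frac{22 a^{3}}{5} + \frac{a}{1} = - \frac{22 a^{3}}{5} + a 1 = - \frac{22 a^{3}}{5} + a = a - \frac{22 a^{3}}{5}$)
$\left(p{\left(12 \right)} + 406\right) \left(-226\right) = \left(\left(12 - \frac{22 \cdot 12^{3}}{5}\right) + 406\right) \left(-226\right) = \left(\left(12 - \frac{38016}{5}\right) + 406\right) \left(-226\right) = \left(- \frac{37956}{5} + 406\right) \left(-226\right) = \left(- \frac{35926}{5}\right) \left(-226\right) = \frac{8119276}{5}$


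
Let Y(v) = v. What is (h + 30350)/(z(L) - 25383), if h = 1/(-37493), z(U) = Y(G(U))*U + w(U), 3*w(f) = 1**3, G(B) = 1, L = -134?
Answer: -3413737647/2870089150 ≈ -1.1894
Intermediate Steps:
w(f) = 1/3 (w(f) = (1/3)*1**3 = (1/3)*1 = 1/3)
z(U) = 1/3 + U (z(U) = 1*U + 1/3 = U + 1/3 = 1/3 + U)
h = -1/37493 ≈ -2.6672e-5
(h + 30350)/(z(L) - 25383) = (-1/37493 + 30350)/((1/3 - 134) - 25383) = 1137912549/(37493*(-401/3 - 25383)) = 1137912549/(37493*(-76550/3)) = (1137912549/37493)*(-3/76550) = -3413737647/2870089150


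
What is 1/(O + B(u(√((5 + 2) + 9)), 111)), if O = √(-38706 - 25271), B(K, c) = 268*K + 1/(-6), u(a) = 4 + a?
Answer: 77178/167759941 - 36*I*√63977/167759941 ≈ 0.00046005 - 5.4278e-5*I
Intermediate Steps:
B(K, c) = -⅙ + 268*K (B(K, c) = 268*K - ⅙ = -⅙ + 268*K)
O = I*√63977 (O = √(-63977) = I*√63977 ≈ 252.94*I)
1/(O + B(u(√((5 + 2) + 9)), 111)) = 1/(I*√63977 + (-⅙ + 268*(4 + √((5 + 2) + 9)))) = 1/(I*√63977 + (-⅙ + 268*(4 + √(7 + 9)))) = 1/(I*√63977 + (-⅙ + 268*(4 + √16))) = 1/(I*√63977 + (-⅙ + 268*(4 + 4))) = 1/(I*√63977 + (-⅙ + 268*8)) = 1/(I*√63977 + (-⅙ + 2144)) = 1/(I*√63977 + 12863/6) = 1/(12863/6 + I*√63977)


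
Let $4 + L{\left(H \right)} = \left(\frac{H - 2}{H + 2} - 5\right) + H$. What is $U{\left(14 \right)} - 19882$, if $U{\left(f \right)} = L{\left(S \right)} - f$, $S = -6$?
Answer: $-19909$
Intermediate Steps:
$L{\left(H \right)} = -9 + H + \frac{-2 + H}{2 + H}$ ($L{\left(H \right)} = -4 + \left(\left(\frac{H - 2}{H + 2} - 5\right) + H\right) = -4 + \left(\left(\frac{-2 + H}{2 + H} - 5\right) + H\right) = -4 + \left(\left(-5 + \frac{-2 + H}{2 + H}\right) + H\right) = -4 + \left(-5 + H + \frac{-2 + H}{2 + H}\right) = -9 + H + \frac{-2 + H}{2 + H}$)
$U{\left(f \right)} = -13 - f$ ($U{\left(f \right)} = \frac{-20 + \left(-6\right)^{2} - -36}{2 - 6} - f = \frac{-20 + 36 + 36}{-4} - f = \left(- \frac{1}{4}\right) 52 - f = -13 - f$)
$U{\left(14 \right)} - 19882 = \left(-13 - 14\right) - 19882 = -27 - 19882 = -19909$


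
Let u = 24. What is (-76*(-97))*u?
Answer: 176928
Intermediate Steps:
(-76*(-97))*u = -76*(-97)*24 = 7372*24 = 176928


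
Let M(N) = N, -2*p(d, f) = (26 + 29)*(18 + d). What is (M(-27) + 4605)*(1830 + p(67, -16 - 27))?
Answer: -2323335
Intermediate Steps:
p(d, f) = -495 - 55*d/2 (p(d, f) = -(26 + 29)*(18 + d)/2 = -55*(18 + d)/2 = -(990 + 55*d)/2 = -495 - 55*d/2)
(M(-27) + 4605)*(1830 + p(67, -16 - 27)) = (-27 + 4605)*(1830 + (-495 - 55/2*67)) = 4578*(1830 + (-495 - 3685/2)) = 4578*(1830 - 4675/2) = 4578*(-1015/2) = -2323335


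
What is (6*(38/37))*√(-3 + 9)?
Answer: 228*√6/37 ≈ 15.094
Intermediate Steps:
(6*(38/37))*√(-3 + 9) = (6*(38*(1/37)))*√6 = (6*(38/37))*√6 = 228*√6/37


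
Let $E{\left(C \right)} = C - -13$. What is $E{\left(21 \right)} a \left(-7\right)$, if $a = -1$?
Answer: $238$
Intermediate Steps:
$E{\left(C \right)} = 13 + C$ ($E{\left(C \right)} = C + 13 = 13 + C$)
$E{\left(21 \right)} a \left(-7\right) = \left(13 + 21\right) \left(\left(-1\right) \left(-7\right)\right) = 34 \cdot 7 = 238$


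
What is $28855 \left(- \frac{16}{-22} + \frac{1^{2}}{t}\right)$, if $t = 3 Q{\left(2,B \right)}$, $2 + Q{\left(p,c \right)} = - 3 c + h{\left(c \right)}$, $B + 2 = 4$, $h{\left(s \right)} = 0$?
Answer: $\frac{5222755}{264} \approx 19783.0$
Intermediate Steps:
$B = 2$ ($B = -2 + 4 = 2$)
$Q{\left(p,c \right)} = -2 - 3 c$ ($Q{\left(p,c \right)} = -2 + \left(- 3 c + 0\right) = -2 - 3 c$)
$t = -24$ ($t = 3 \left(-2 - 6\right) = 3 \left(-8\right) = -24$)
$28855 \left(- \frac{16}{-22} + \frac{1^{2}}{t}\right) = 28855 \left(- \frac{16}{-22} + \frac{1^{2}}{-24}\right) = 28855 \left(\left(-16\right) \left(- \frac{1}{22}\right) + 1 \left(- \frac{1}{24}\right)\right) = 28855 \left(\frac{8}{11} - \frac{1}{24}\right) = 28855 \cdot \frac{181}{264} = \frac{5222755}{264}$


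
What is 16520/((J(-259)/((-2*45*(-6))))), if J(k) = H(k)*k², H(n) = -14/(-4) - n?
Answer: 33984/67081 ≈ 0.50661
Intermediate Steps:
H(n) = 7/2 - n (H(n) = -14*(-¼) - n = 7/2 - n)
J(k) = k²*(7/2 - k) (J(k) = (7/2 - k)*k² = k²*(7/2 - k))
16520/((J(-259)/((-2*45*(-6))))) = 16520/((((-259)²*(7/2 - 1*(-259)))/((-2*45*(-6))))) = 16520/(((67081*(7/2 + 259))/((-90*(-6))))) = 16520/(((67081*(525/2))/540)) = 16520/(((35217525/2)*(1/540))) = 16520/(2347835/72) = 16520*(72/2347835) = 33984/67081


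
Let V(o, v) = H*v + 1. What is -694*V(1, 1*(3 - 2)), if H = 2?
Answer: -2082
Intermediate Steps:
V(o, v) = 1 + 2*v (V(o, v) = 2*v + 1 = 1 + 2*v)
-694*V(1, 1*(3 - 2)) = -694*(1 + 2*(1*(3 - 2))) = -694*(1 + 2*(1*1)) = -694*(1 + 2*1) = -694*(1 + 2) = -694*3 = -2082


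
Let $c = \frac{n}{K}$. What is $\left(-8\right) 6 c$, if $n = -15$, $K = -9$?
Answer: $-80$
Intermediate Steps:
$c = \frac{5}{3}$ ($c = - \frac{15}{-9} = \left(-15\right) \left(- \frac{1}{9}\right) = \frac{5}{3} \approx 1.6667$)
$\left(-8\right) 6 c = \left(-8\right) 6 \cdot \frac{5}{3} = \left(-48\right) \frac{5}{3} = -80$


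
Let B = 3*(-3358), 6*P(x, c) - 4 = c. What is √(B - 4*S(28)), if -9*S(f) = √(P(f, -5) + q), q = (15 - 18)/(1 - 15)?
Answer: √(-39983706 + 84*√21)/63 ≈ 100.37*I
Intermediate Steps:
P(x, c) = ⅔ + c/6
q = 3/14 (q = -3/(-14) = -3*(-1/14) = 3/14 ≈ 0.21429)
S(f) = -√21/189 (S(f) = -√((⅔ + (⅙)*(-5)) + 3/14)/9 = -√((⅔ - ⅚) + 3/14)/9 = -√(-⅙ + 3/14)/9 = -√21/189)
B = -10074
√(B - 4*S(28)) = √(-10074 - (-4)*√21/189) = √(-10074 + 4*√21/189)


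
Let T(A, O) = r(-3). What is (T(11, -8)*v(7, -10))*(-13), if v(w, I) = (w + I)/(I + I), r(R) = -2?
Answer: 39/10 ≈ 3.9000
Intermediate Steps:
T(A, O) = -2
v(w, I) = (I + w)/(2*I) (v(w, I) = (I + w)/((2*I)) = (I + w)*(1/(2*I)) = (I + w)/(2*I))
(T(11, -8)*v(7, -10))*(-13) = -(-10 + 7)/(-10)*(-13) = -(-1)*(-3)/10*(-13) = -2*3/20*(-13) = -3/10*(-13) = 39/10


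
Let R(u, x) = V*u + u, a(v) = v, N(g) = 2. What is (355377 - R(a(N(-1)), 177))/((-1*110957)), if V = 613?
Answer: -354149/110957 ≈ -3.1918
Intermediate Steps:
R(u, x) = 614*u (R(u, x) = 613*u + u = 614*u)
(355377 - R(a(N(-1)), 177))/((-1*110957)) = (355377 - 614*2)/((-1*110957)) = (355377 - 1*1228)/(-110957) = (355377 - 1228)*(-1/110957) = 354149*(-1/110957) = -354149/110957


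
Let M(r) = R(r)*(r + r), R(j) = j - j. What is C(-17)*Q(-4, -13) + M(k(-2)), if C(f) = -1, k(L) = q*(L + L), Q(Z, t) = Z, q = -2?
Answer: 4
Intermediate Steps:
R(j) = 0
k(L) = -4*L (k(L) = -2*(L + L) = -4*L)
M(r) = 0 (M(r) = 0*(r + r) = 0*(2*r) = 0)
C(-17)*Q(-4, -13) + M(k(-2)) = -1*(-4) + 0 = 4 + 0 = 4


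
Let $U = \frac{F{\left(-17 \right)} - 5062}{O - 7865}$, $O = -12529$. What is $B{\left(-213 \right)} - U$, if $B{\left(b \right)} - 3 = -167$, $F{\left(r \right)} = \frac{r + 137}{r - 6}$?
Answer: $- \frac{38521357}{234531} \approx -164.25$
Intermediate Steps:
$F{\left(r \right)} = \frac{137 + r}{-6 + r}$
$B{\left(b \right)} = -164$ ($B{\left(b \right)} = 3 - 167 = -164$)
$U = \frac{58273}{234531}$ ($U = \frac{\frac{137 - 17}{-6 - 17} - 5062}{-12529 - 7865} = \frac{\frac{1}{-23} \cdot 120 - 5062}{-20394} = \left(\left(- \frac{1}{23}\right) 120 - 5062\right) \left(- \frac{1}{20394}\right) = \left(- \frac{120}{23} - 5062\right) \left(- \frac{1}{20394}\right) = \left(- \frac{116546}{23}\right) \left(- \frac{1}{20394}\right) = \frac{58273}{234531} \approx 0.24847$)
$B{\left(-213 \right)} - U = -164 - \frac{58273}{234531} = - \frac{38521357}{234531}$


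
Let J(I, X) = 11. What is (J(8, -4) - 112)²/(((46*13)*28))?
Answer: 10201/16744 ≈ 0.60923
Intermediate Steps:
(J(8, -4) - 112)²/(((46*13)*28)) = (11 - 112)²/(((46*13)*28)) = (-101)²/((598*28)) = 10201/16744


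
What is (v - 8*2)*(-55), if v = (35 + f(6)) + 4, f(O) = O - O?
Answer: -1265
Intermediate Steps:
f(O) = 0
v = 39 (v = (35 + 0) + 4 = 35 + 4 = 39)
(v - 8*2)*(-55) = (39 - 8*2)*(-55) = (39 - 16)*(-55) = 23*(-55) = -1265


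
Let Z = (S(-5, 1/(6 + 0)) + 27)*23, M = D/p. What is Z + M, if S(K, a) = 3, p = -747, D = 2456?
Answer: 512974/747 ≈ 686.71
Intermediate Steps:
M = -2456/747 (M = 2456/(-747) = 2456*(-1/747) = -2456/747 ≈ -3.2878)
Z = 690 (Z = (3 + 27)*23 = 30*23 = 690)
Z + M = 690 - 2456/747 = 512974/747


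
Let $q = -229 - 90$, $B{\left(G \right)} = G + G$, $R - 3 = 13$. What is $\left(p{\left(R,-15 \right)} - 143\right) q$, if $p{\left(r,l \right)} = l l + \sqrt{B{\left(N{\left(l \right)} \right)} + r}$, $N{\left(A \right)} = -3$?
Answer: $-26158 - 319 \sqrt{10} \approx -27167.0$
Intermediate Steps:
$R = 16$ ($R = 3 + 13 = 16$)
$B{\left(G \right)} = 2 G$
$p{\left(r,l \right)} = l^{2} + \sqrt{-6 + r}$ ($p{\left(r,l \right)} = l l + \sqrt{2 \left(-3\right) + r} = l^{2} + \sqrt{-6 + r}$)
$q = -319$ ($q = -229 - 90 = -319$)
$\left(p{\left(R,-15 \right)} - 143\right) q = \left(\left(\left(-15\right)^{2} + \sqrt{-6 + 16}\right) - 143\right) \left(-319\right) = \left(\left(225 + \sqrt{10}\right) - 143\right) \left(-319\right) = \left(82 + \sqrt{10}\right) \left(-319\right) = -26158 - 319 \sqrt{10}$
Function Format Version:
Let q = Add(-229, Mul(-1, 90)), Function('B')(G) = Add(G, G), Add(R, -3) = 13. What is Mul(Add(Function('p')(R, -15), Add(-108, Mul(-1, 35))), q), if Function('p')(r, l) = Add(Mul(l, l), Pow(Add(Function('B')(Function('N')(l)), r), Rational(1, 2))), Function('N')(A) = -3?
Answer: Add(-26158, Mul(-319, Pow(10, Rational(1, 2)))) ≈ -27167.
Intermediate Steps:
R = 16 (R = Add(3, 13) = 16)
Function('B')(G) = Mul(2, G)
Function('p')(r, l) = Add(Pow(l, 2), Pow(Add(-6, r), Rational(1, 2))) (Function('p')(r, l) = Add(Mul(l, l), Pow(Add(Mul(2, -3), r), Rational(1, 2))) = Add(Pow(l, 2), Pow(Add(-6, r), Rational(1, 2))))
q = -319 (q = Add(-229, -90) = -319)
Mul(Add(Function('p')(R, -15), Add(-108, Mul(-1, 35))), q) = Mul(Add(Add(Pow(-15, 2), Pow(Add(-6, 16), Rational(1, 2))), Add(-108, Mul(-1, 35))), -319) = Mul(Add(Add(225, Pow(10, Rational(1, 2))), Add(-108, -35)), -319) = Mul(Add(Add(225, Pow(10, Rational(1, 2))), -143), -319) = Mul(Add(82, Pow(10, Rational(1, 2))), -319) = Add(-26158, Mul(-319, Pow(10, Rational(1, 2))))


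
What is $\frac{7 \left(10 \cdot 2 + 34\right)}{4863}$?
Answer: $\frac{126}{1621} \approx 0.07773$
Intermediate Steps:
$\frac{7 \left(10 \cdot 2 + 34\right)}{4863} = 7 \left(20 + 34\right) \frac{1}{4863} = 7 \cdot 54 \cdot \frac{1}{4863} = 378 \cdot \frac{1}{4863} = \frac{126}{1621}$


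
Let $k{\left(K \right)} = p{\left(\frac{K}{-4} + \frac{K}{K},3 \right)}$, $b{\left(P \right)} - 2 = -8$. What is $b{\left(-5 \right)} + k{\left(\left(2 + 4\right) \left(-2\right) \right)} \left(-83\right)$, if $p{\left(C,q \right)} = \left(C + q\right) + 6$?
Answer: $-1085$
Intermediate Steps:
$p{\left(C,q \right)} = 6 + C + q$
$b{\left(P \right)} = -6$ ($b{\left(P \right)} = 2 - 8 = -6$)
$k{\left(K \right)} = 10 - \frac{K}{4}$ ($k{\left(K \right)} = 6 + \left(\frac{K}{-4} + \frac{K}{K}\right) + 3 = 6 + \left(K \left(- \frac{1}{4}\right) + 1\right) + 3 = 6 - \left(-1 + \frac{K}{4}\right) + 3 = 10 - \frac{K}{4}$)
$b{\left(-5 \right)} + k{\left(\left(2 + 4\right) \left(-2\right) \right)} \left(-83\right) = -6 + \left(10 - \frac{\left(2 + 4\right) \left(-2\right)}{4}\right) \left(-83\right) = -6 + \left(10 - \frac{6 \left(-2\right)}{4}\right) \left(-83\right) = -6 + \left(10 - -3\right) \left(-83\right) = -6 + \left(10 + 3\right) \left(-83\right) = -6 + 13 \left(-83\right) = -6 - 1079 = -1085$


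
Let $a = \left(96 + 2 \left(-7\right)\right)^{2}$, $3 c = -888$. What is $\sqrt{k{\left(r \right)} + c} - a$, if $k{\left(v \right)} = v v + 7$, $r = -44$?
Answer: $-6724 + 3 \sqrt{183} \approx -6683.4$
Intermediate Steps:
$c = -296$ ($c = \frac{1}{3} \left(-888\right) = -296$)
$k{\left(v \right)} = 7 + v^{2}$ ($k{\left(v \right)} = v^{2} + 7 = 7 + v^{2}$)
$a = 6724$ ($a = \left(96 - 14\right)^{2} = 82^{2} = 6724$)
$\sqrt{k{\left(r \right)} + c} - a = \sqrt{\left(7 + \left(-44\right)^{2}\right) - 296} - 6724 = \sqrt{\left(7 + 1936\right) - 296} - 6724 = \sqrt{1943 - 296} - 6724 = \sqrt{1647} - 6724 = 3 \sqrt{183} - 6724 = -6724 + 3 \sqrt{183}$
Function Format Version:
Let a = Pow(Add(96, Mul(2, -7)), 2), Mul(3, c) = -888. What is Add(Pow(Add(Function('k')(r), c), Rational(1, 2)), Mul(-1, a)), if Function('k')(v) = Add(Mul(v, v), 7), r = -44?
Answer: Add(-6724, Mul(3, Pow(183, Rational(1, 2)))) ≈ -6683.4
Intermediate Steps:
c = -296 (c = Mul(Rational(1, 3), -888) = -296)
Function('k')(v) = Add(7, Pow(v, 2)) (Function('k')(v) = Add(Pow(v, 2), 7) = Add(7, Pow(v, 2)))
a = 6724 (a = Pow(Add(96, -14), 2) = Pow(82, 2) = 6724)
Add(Pow(Add(Function('k')(r), c), Rational(1, 2)), Mul(-1, a)) = Add(Pow(Add(Add(7, Pow(-44, 2)), -296), Rational(1, 2)), Mul(-1, 6724)) = Add(Pow(Add(Add(7, 1936), -296), Rational(1, 2)), -6724) = Add(Pow(Add(1943, -296), Rational(1, 2)), -6724) = Add(Pow(1647, Rational(1, 2)), -6724) = Add(Mul(3, Pow(183, Rational(1, 2))), -6724) = Add(-6724, Mul(3, Pow(183, Rational(1, 2))))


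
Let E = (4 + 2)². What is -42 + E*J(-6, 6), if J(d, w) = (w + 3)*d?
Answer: -1986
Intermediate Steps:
J(d, w) = d*(3 + w) (J(d, w) = (3 + w)*d = d*(3 + w))
E = 36 (E = 6² = 36)
-42 + E*J(-6, 6) = -42 + 36*(-6*(3 + 6)) = -42 + 36*(-6*9) = -42 + 36*(-54) = -42 - 1944 = -1986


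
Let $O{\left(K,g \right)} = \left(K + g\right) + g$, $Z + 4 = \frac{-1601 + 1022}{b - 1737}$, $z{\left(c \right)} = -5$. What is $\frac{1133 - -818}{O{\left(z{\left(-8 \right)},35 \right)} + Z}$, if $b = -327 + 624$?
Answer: $\frac{936480}{29473} \approx 31.774$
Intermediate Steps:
$b = 297$
$Z = - \frac{1727}{480}$ ($Z = -4 + \frac{-1601 + 1022}{297 - 1737} = -4 - \frac{579}{-1440} = -4 - - \frac{193}{480} = -4 + \frac{193}{480} = - \frac{1727}{480} \approx -3.5979$)
$O{\left(K,g \right)} = K + 2 g$
$\frac{1133 - -818}{O{\left(z{\left(-8 \right)},35 \right)} + Z} = \frac{1133 - -818}{\left(-5 + 2 \cdot 35\right) - \frac{1727}{480}} = \frac{1133 + \left(-36 + 854\right)}{\left(-5 + 70\right) - \frac{1727}{480}} = \frac{1133 + 818}{65 - \frac{1727}{480}} = \frac{1951}{\frac{29473}{480}} = 1951 \cdot \frac{480}{29473} = \frac{936480}{29473}$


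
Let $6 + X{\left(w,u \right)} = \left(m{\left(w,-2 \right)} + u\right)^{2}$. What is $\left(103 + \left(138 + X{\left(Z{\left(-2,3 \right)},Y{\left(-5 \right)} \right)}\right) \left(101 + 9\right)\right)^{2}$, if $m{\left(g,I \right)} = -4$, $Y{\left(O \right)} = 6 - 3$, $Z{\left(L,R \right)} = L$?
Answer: $217061289$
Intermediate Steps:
$Y{\left(O \right)} = 3$
$X{\left(w,u \right)} = -6 + \left(-4 + u\right)^{2}$
$\left(103 + \left(138 + X{\left(Z{\left(-2,3 \right)},Y{\left(-5 \right)} \right)}\right) \left(101 + 9\right)\right)^{2} = \left(103 + \left(138 - \left(6 - \left(-4 + 3\right)^{2}\right)\right) \left(101 + 9\right)\right)^{2} = \left(103 + \left(138 - \left(6 - \left(-1\right)^{2}\right)\right) 110\right)^{2} = \left(103 + \left(138 + \left(-6 + 1\right)\right) 110\right)^{2} = \left(103 + \left(138 - 5\right) 110\right)^{2} = \left(103 + 133 \cdot 110\right)^{2} = \left(103 + 14630\right)^{2} = 14733^{2} = 217061289$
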